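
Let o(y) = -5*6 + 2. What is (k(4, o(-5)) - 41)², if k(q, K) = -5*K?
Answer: 9801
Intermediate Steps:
o(y) = -28 (o(y) = -30 + 2 = -28)
(k(4, o(-5)) - 41)² = (-5*(-28) - 41)² = (140 - 41)² = 99² = 9801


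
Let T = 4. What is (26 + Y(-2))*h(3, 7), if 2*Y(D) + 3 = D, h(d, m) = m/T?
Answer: 329/8 ≈ 41.125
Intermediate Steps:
h(d, m) = m/4
Y(D) = -3/2 + D/2
(26 + Y(-2))*h(3, 7) = (26 + (-3/2 + (½)*(-2)))*((¼)*7) = (26 + (-3/2 - 1))*(7/4) = (26 - 5/2)*(7/4) = (47/2)*(7/4) = 329/8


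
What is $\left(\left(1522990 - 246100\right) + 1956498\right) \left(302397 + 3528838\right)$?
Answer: $12387869274180$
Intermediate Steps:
$\left(\left(1522990 - 246100\right) + 1956498\right) \left(302397 + 3528838\right) = \left(1276890 + 1956498\right) 3831235 = 3233388 \cdot 3831235 = 12387869274180$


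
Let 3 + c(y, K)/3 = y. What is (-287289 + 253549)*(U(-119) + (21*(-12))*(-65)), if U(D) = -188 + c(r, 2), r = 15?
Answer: -547532720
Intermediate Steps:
c(y, K) = -9 + 3*y
U(D) = -152 (U(D) = -188 + (-9 + 3*15) = -188 + (-9 + 45) = -188 + 36 = -152)
(-287289 + 253549)*(U(-119) + (21*(-12))*(-65)) = (-287289 + 253549)*(-152 + (21*(-12))*(-65)) = -33740*(-152 - 252*(-65)) = -33740*(-152 + 16380) = -33740*16228 = -547532720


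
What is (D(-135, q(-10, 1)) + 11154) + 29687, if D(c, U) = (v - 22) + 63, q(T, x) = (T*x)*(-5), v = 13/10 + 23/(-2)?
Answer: 204359/5 ≈ 40872.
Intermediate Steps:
v = -51/5 (v = 13*(⅒) + 23*(-½) = 13/10 - 23/2 = -51/5 ≈ -10.200)
q(T, x) = -5*T*x
D(c, U) = 154/5 (D(c, U) = (-51/5 - 22) + 63 = -161/5 + 63 = 154/5)
(D(-135, q(-10, 1)) + 11154) + 29687 = (154/5 + 11154) + 29687 = 55924/5 + 29687 = 204359/5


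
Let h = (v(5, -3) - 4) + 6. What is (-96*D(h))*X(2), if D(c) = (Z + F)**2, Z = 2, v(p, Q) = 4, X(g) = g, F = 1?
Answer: -1728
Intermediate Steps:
h = 6 (h = (4 - 4) + 6 = 0 + 6 = 6)
D(c) = 9 (D(c) = (2 + 1)**2 = 3**2 = 9)
(-96*D(h))*X(2) = -96*9*2 = -864*2 = -1728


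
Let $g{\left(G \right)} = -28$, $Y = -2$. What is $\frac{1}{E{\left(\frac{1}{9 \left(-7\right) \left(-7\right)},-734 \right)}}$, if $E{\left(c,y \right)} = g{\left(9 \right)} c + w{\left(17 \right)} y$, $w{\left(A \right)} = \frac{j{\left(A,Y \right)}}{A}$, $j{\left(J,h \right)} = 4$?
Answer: $- \frac{1071}{185036} \approx -0.0057881$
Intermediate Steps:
$w{\left(A \right)} = \frac{4}{A}$
$E{\left(c,y \right)} = - 28 c + \frac{4 y}{17}$ ($E{\left(c,y \right)} = - 28 c + \frac{4}{17} y = - 28 c + 4 \cdot \frac{1}{17} y = - 28 c + \frac{4 y}{17}$)
$\frac{1}{E{\left(\frac{1}{9 \left(-7\right) \left(-7\right)},-734 \right)}} = \frac{1}{- \frac{28}{9 \left(-7\right) \left(-7\right)} + \frac{4}{17} \left(-734\right)} = \frac{1}{- \frac{28}{\left(-63\right) \left(-7\right)} - \frac{2936}{17}} = \frac{1}{- \frac{28}{441} - \frac{2936}{17}} = \frac{1}{\left(-28\right) \frac{1}{441} - \frac{2936}{17}} = \frac{1}{- \frac{4}{63} - \frac{2936}{17}} = \frac{1}{- \frac{185036}{1071}} = - \frac{1071}{185036}$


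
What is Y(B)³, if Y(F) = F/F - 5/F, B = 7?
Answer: 8/343 ≈ 0.023324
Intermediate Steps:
Y(F) = 1 - 5/F
Y(B)³ = ((-5 + 7)/7)³ = ((⅐)*2)³ = (2/7)³ = 8/343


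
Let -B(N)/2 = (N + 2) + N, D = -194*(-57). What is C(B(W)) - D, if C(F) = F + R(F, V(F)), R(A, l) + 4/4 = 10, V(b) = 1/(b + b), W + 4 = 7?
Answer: -11065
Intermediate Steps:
D = 11058
W = 3 (W = -4 + 7 = 3)
V(b) = 1/(2*b)
B(N) = -4 - 4*N (B(N) = -2*((N + 2) + N) = -2*((2 + N) + N) = -2*(2 + 2*N) = -4 - 4*N)
R(A, l) = 9 (R(A, l) = -1 + 10 = 9)
C(F) = 9 + F (C(F) = F + 9 = 9 + F)
C(B(W)) - D = (9 + (-4 - 4*3)) - 1*11058 = (9 + (-4 - 12)) - 11058 = (9 - 16) - 11058 = -7 - 11058 = -11065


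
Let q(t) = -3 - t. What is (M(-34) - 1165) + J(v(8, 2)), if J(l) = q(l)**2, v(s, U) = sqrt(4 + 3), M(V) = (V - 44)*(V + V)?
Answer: 4155 + 6*sqrt(7) ≈ 4170.9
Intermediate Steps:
M(V) = 2*V*(-44 + V) (M(V) = (-44 + V)*(2*V) = 2*V*(-44 + V))
v(s, U) = sqrt(7)
J(l) = (-3 - l)**2
(M(-34) - 1165) + J(v(8, 2)) = (2*(-34)*(-44 - 34) - 1165) + (3 + sqrt(7))**2 = (2*(-34)*(-78) - 1165) + (3 + sqrt(7))**2 = (5304 - 1165) + (3 + sqrt(7))**2 = 4139 + (3 + sqrt(7))**2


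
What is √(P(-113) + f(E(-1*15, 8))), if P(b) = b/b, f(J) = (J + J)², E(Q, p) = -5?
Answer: √101 ≈ 10.050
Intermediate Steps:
f(J) = 4*J² (f(J) = (2*J)² = 4*J²)
P(b) = 1
√(P(-113) + f(E(-1*15, 8))) = √(1 + 4*(-5)²) = √(1 + 4*25) = √(1 + 100) = √101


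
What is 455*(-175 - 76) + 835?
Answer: -113370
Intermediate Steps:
455*(-175 - 76) + 835 = 455*(-251) + 835 = -114205 + 835 = -113370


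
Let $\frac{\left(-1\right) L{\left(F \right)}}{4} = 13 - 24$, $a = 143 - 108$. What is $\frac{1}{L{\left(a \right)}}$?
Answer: $\frac{1}{44} \approx 0.022727$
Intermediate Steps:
$a = 35$ ($a = 143 - 108 = 35$)
$L{\left(F \right)} = 44$ ($L{\left(F \right)} = - 4 \left(13 - 24\right) = \left(-4\right) \left(-11\right) = 44$)
$\frac{1}{L{\left(a \right)}} = \frac{1}{44}$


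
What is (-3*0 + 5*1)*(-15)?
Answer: -75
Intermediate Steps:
(-3*0 + 5*1)*(-15) = (0 + 5)*(-15) = 5*(-15) = -75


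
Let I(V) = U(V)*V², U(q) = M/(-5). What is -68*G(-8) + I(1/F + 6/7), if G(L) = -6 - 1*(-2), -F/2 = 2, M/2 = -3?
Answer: 533987/1960 ≈ 272.44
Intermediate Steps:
M = -6 (M = 2*(-3) = -6)
F = -4 (F = -2*2 = -4)
G(L) = -4 (G(L) = -6 + 2 = -4)
U(q) = 6/5 (U(q) = -6/(-5) = -6*(-⅕) = 6/5)
I(V) = 6*V²/5
-68*G(-8) + I(1/F + 6/7) = -68*(-4) + 6*(1/(-4) + 6/7)²/5 = 272 + 6*(1*(-¼) + 6*(⅐))²/5 = 272 + 6*(-¼ + 6/7)²/5 = 272 + 6*(17/28)²/5 = 272 + (6/5)*(289/784) = 272 + 867/1960 = 533987/1960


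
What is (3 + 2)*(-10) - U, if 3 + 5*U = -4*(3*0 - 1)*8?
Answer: -279/5 ≈ -55.800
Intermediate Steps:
U = 29/5 (U = -⅗ + (-4*(3*0 - 1)*8)/5 = -⅗ + (-4*(0 - 1)*8)/5 = -⅗ + (-4*(-1)*8)/5 = -⅗ + (4*8)/5 = -⅗ + (⅕)*32 = -⅗ + 32/5 = 29/5 ≈ 5.8000)
(3 + 2)*(-10) - U = (3 + 2)*(-10) - 1*29/5 = 5*(-10) - 29/5 = -50 - 29/5 = -279/5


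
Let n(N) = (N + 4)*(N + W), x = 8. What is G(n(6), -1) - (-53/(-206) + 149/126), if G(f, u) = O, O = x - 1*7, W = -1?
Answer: -2854/6489 ≈ -0.43982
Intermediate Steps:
O = 1 (O = 8 - 1*7 = 8 - 7 = 1)
n(N) = (-1 + N)*(4 + N) (n(N) = (N + 4)*(N - 1) = (4 + N)*(-1 + N) = (-1 + N)*(4 + N))
G(f, u) = 1
G(n(6), -1) - (-53/(-206) + 149/126) = 1 - (-53/(-206) + 149/126) = 1 - (-53*(-1/206) + 149*(1/126)) = 1 - (53/206 + 149/126) = 1 - 1*9343/6489 = 1 - 9343/6489 = -2854/6489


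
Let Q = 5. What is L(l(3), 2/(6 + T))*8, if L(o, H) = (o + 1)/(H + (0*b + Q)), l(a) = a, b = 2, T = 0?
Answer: 6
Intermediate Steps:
L(o, H) = (1 + o)/(5 + H) (L(o, H) = (o + 1)/(H + (0*2 + 5)) = (1 + o)/(H + (0 + 5)) = (1 + o)/(H + 5) = (1 + o)/(5 + H))
L(l(3), 2/(6 + T))*8 = ((1 + 3)/(5 + 2/(6 + 0)))*8 = (4/(5 + 2/6))*8 = (4/(5 + (⅙)*2))*8 = (4/(5 + ⅓))*8 = (4/(16/3))*8 = ((3/16)*4)*8 = (¾)*8 = 6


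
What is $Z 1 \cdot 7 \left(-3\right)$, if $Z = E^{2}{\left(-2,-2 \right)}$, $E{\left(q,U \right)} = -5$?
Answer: $-525$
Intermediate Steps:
$Z = 25$ ($Z = \left(-5\right)^{2} = 25$)
$Z 1 \cdot 7 \left(-3\right) = 25 \cdot 1 \cdot 7 \left(-3\right) = 25 \left(-21\right) = -525$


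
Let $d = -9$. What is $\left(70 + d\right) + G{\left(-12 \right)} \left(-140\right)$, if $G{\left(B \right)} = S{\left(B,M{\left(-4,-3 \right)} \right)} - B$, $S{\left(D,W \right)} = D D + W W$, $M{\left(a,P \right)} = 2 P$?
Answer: $-26819$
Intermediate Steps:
$S{\left(D,W \right)} = D^{2} + W^{2}$
$G{\left(B \right)} = 36 + B^{2} - B$ ($G{\left(B \right)} = \left(B^{2} + \left(2 \left(-3\right)\right)^{2}\right) - B = \left(B^{2} + \left(-6\right)^{2}\right) - B = \left(B^{2} + 36\right) - B = \left(36 + B^{2}\right) - B = 36 + B^{2} - B$)
$\left(70 + d\right) + G{\left(-12 \right)} \left(-140\right) = \left(70 - 9\right) + \left(36 + \left(-12\right)^{2} - -12\right) \left(-140\right) = 61 + \left(36 + 144 + 12\right) \left(-140\right) = 61 + 192 \left(-140\right) = 61 - 26880 = -26819$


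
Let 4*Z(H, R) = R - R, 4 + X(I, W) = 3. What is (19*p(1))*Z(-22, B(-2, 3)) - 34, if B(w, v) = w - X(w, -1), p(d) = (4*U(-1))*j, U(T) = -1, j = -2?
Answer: -34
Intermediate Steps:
X(I, W) = -1 (X(I, W) = -4 + 3 = -1)
p(d) = 8 (p(d) = (4*(-1))*(-2) = -4*(-2) = 8)
B(w, v) = 1 + w (B(w, v) = w - 1*(-1) = w + 1 = 1 + w)
Z(H, R) = 0 (Z(H, R) = (R - R)/4 = (¼)*0 = 0)
(19*p(1))*Z(-22, B(-2, 3)) - 34 = (19*8)*0 - 34 = 152*0 - 34 = 0 - 34 = -34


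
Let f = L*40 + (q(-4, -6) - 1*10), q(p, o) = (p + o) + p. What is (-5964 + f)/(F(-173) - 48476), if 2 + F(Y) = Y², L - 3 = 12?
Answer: 1796/6183 ≈ 0.29047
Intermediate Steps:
L = 15 (L = 3 + 12 = 15)
F(Y) = -2 + Y²
q(p, o) = o + 2*p (q(p, o) = (o + p) + p = o + 2*p)
f = 576 (f = 15*40 + ((-6 + 2*(-4)) - 1*10) = 600 + ((-6 - 8) - 10) = 600 + (-14 - 10) = 600 - 24 = 576)
(-5964 + f)/(F(-173) - 48476) = (-5964 + 576)/((-2 + (-173)²) - 48476) = -5388/((-2 + 29929) - 48476) = -5388/(29927 - 48476) = -5388/(-18549) = -5388*(-1/18549) = 1796/6183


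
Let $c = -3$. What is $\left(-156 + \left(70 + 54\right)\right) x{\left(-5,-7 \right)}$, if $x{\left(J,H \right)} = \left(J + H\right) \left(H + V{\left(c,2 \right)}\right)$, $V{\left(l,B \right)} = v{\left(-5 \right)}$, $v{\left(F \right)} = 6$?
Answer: $-384$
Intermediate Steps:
$V{\left(l,B \right)} = 6$
$x{\left(J,H \right)} = \left(6 + H\right) \left(H + J\right)$ ($x{\left(J,H \right)} = \left(J + H\right) \left(H + 6\right) = \left(H + J\right) \left(6 + H\right) = \left(6 + H\right) \left(H + J\right)$)
$\left(-156 + \left(70 + 54\right)\right) x{\left(-5,-7 \right)} = \left(-156 + \left(70 + 54\right)\right) \left(\left(-7\right)^{2} + 6 \left(-7\right) + 6 \left(-5\right) - -35\right) = \left(-156 + 124\right) \left(49 - 42 - 30 + 35\right) = \left(-32\right) 12 = -384$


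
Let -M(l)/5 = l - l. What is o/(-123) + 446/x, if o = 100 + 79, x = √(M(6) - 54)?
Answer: -179/123 - 223*I*√6/9 ≈ -1.4553 - 60.693*I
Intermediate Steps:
M(l) = 0 (M(l) = -5*(l - l) = -5*0 = 0)
x = 3*I*√6 (x = √(0 - 54) = √(-54) = 3*I*√6 ≈ 7.3485*I)
o = 179
o/(-123) + 446/x = 179/(-123) + 446/((3*I*√6)) = 179*(-1/123) + 446*(-I*√6/18) = -179/123 - 223*I*√6/9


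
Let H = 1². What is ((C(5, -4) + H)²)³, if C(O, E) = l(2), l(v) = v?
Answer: 729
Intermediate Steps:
C(O, E) = 2
H = 1
((C(5, -4) + H)²)³ = ((2 + 1)²)³ = (3²)³ = 9³ = 729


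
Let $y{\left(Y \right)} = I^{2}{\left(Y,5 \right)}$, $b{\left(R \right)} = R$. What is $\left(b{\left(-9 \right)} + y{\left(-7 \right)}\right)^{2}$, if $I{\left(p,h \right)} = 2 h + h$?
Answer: $46656$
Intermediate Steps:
$I{\left(p,h \right)} = 3 h$
$y{\left(Y \right)} = 225$ ($y{\left(Y \right)} = \left(3 \cdot 5\right)^{2} = 15^{2} = 225$)
$\left(b{\left(-9 \right)} + y{\left(-7 \right)}\right)^{2} = \left(-9 + 225\right)^{2} = 216^{2} = 46656$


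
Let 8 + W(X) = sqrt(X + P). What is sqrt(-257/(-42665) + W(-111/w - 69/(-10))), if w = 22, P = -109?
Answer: sqrt(-1760725800295 + 4004664895*I*sqrt(324115))/469315 ≈ 1.5945 + 3.246*I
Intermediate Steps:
W(X) = -8 + sqrt(-109 + X) (W(X) = -8 + sqrt(X - 109) = -8 + sqrt(-109 + X))
sqrt(-257/(-42665) + W(-111/w - 69/(-10))) = sqrt(-257/(-42665) + (-8 + sqrt(-109 + (-111/22 - 69/(-10))))) = sqrt(-257*(-1/42665) + (-8 + sqrt(-109 + (-111*1/22 - 69*(-1/10))))) = sqrt(257/42665 + (-8 + sqrt(-109 + (-111/22 + 69/10)))) = sqrt(257/42665 + (-8 + sqrt(-109 + 102/55))) = sqrt(257/42665 + (-8 + sqrt(-5893/55))) = sqrt(257/42665 + (-8 + I*sqrt(324115)/55)) = sqrt(-341063/42665 + I*sqrt(324115)/55)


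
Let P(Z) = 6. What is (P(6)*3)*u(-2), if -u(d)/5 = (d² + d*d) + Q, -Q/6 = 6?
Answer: 2520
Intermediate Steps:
Q = -36 (Q = -6*6 = -36)
u(d) = 180 - 10*d² (u(d) = -5*((d² + d*d) - 36) = -5*((d² + d²) - 36) = -5*(2*d² - 36) = -5*(-36 + 2*d²) = 180 - 10*d²)
(P(6)*3)*u(-2) = (6*3)*(180 - 10*(-2)²) = 18*(180 - 10*4) = 18*(180 - 40) = 18*140 = 2520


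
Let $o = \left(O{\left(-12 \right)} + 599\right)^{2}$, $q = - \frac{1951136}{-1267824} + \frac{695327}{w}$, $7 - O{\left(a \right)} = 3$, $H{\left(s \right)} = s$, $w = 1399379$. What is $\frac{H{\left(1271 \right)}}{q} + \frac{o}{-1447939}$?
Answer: $\frac{203983683370086668106}{326865985283827093} \approx 624.06$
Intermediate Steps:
$O{\left(a \right)} = 4$ ($O{\left(a \right)} = 7 - 3 = 4$)
$q = \frac{225745687687}{110885392581}$ ($q = - \frac{1951136}{-1267824} + \frac{695327}{1399379} = \left(-1951136\right) \left(- \frac{1}{1267824}\right) + 695327 \cdot \frac{1}{1399379} = \frac{121946}{79239} + \frac{695327}{1399379} = \frac{225745687687}{110885392581} \approx 2.0358$)
$o = 363609$ ($o = \left(4 + 599\right)^{2} = 603^{2} = 363609$)
$\frac{H{\left(1271 \right)}}{q} + \frac{o}{-1447939} = \frac{1271}{\frac{225745687687}{110885392581}} + \frac{363609}{-1447939} = 1271 \cdot \frac{110885392581}{225745687687} + 363609 \left(- \frac{1}{1447939}\right) = \frac{140935333970451}{225745687687} - \frac{363609}{1447939} = \frac{203983683370086668106}{326865985283827093}$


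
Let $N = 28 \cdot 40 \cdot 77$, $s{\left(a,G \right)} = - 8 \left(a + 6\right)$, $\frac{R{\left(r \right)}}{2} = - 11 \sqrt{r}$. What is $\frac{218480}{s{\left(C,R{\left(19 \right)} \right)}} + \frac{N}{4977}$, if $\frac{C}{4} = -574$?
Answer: $\frac{4763021}{162819} \approx 29.253$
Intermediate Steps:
$C = -2296$ ($C = 4 \left(-574\right) = -2296$)
$R{\left(r \right)} = - 22 \sqrt{r}$ ($R{\left(r \right)} = 2 \left(- 11 \sqrt{r}\right) = - 22 \sqrt{r}$)
$s{\left(a,G \right)} = -48 - 8 a$ ($s{\left(a,G \right)} = - 8 \left(6 + a\right) = -48 - 8 a$)
$N = 86240$ ($N = 1120 \cdot 77 = 86240$)
$\frac{218480}{s{\left(C,R{\left(19 \right)} \right)}} + \frac{N}{4977} = \frac{218480}{-48 - -18368} + \frac{86240}{4977} = \frac{218480}{-48 + 18368} + 86240 \cdot \frac{1}{4977} = \frac{218480}{18320} + \frac{12320}{711} = 218480 \cdot \frac{1}{18320} + \frac{12320}{711} = \frac{2731}{229} + \frac{12320}{711} = \frac{4763021}{162819}$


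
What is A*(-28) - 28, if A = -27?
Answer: 728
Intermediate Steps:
A*(-28) - 28 = -27*(-28) - 28 = 756 - 28 = 728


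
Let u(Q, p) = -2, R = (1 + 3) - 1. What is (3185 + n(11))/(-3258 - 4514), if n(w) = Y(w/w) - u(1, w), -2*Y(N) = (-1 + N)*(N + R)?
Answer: -3187/7772 ≈ -0.41006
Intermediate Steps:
R = 3 (R = 4 - 1 = 3)
Y(N) = -(-1 + N)*(3 + N)/2 (Y(N) = -(-1 + N)*(N + 3)/2 = -(-1 + N)*(3 + N)/2)
n(w) = 2 (n(w) = (3/2 - w/w - (w/w)**2/2) - 1*(-2) = (3/2 - 1*1 - 1/2*1**2) + 2 = (3/2 - 1 - 1/2*1) + 2 = (3/2 - 1 - 1/2) + 2 = 0 + 2 = 2)
(3185 + n(11))/(-3258 - 4514) = (3185 + 2)/(-3258 - 4514) = 3187/(-7772) = 3187*(-1/7772) = -3187/7772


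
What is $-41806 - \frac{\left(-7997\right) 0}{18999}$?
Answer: $-41806$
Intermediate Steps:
$-41806 - \frac{\left(-7997\right) 0}{18999} = -41806 - 0 \cdot \frac{1}{18999} = -41806 - 0 = -41806 + 0 = -41806$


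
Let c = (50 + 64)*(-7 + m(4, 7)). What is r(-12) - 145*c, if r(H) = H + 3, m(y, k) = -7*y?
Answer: 578541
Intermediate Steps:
r(H) = 3 + H
c = -3990 (c = (50 + 64)*(-7 - 7*4) = 114*(-7 - 28) = 114*(-35) = -3990)
r(-12) - 145*c = (3 - 12) - 145*(-3990) = -9 + 578550 = 578541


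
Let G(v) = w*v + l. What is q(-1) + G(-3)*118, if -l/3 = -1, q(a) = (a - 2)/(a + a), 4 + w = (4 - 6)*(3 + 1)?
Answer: 9207/2 ≈ 4603.5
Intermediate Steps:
w = -12 (w = -4 + (4 - 6)*(3 + 1) = -4 - 2*4 = -4 - 8 = -12)
q(a) = (-2 + a)/(2*a) (q(a) = (-2 + a)/((2*a)) = (-2 + a)*(1/(2*a)) = (-2 + a)/(2*a))
l = 3 (l = -3*(-1) = 3)
G(v) = 3 - 12*v (G(v) = -12*v + 3 = 3 - 12*v)
q(-1) + G(-3)*118 = (1/2)*(-2 - 1)/(-1) + (3 - 12*(-3))*118 = (1/2)*(-1)*(-3) + (3 + 36)*118 = 3/2 + 39*118 = 3/2 + 4602 = 9207/2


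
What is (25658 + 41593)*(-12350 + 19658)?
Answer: 491470308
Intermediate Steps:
(25658 + 41593)*(-12350 + 19658) = 67251*7308 = 491470308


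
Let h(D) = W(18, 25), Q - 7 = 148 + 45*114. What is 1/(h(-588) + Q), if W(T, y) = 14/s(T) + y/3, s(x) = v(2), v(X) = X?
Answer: 3/15901 ≈ 0.00018867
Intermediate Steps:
s(x) = 2
Q = 5285 (Q = 7 + (148 + 45*114) = 7 + (148 + 5130) = 7 + 5278 = 5285)
W(T, y) = 7 + y/3 (W(T, y) = 14/2 + y/3 = 14*(½) + y*(⅓) = 7 + y/3)
h(D) = 46/3 (h(D) = 7 + (⅓)*25 = 7 + 25/3 = 46/3)
1/(h(-588) + Q) = 1/(46/3 + 5285) = 1/(15901/3) = 3/15901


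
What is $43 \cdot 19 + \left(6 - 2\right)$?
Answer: $821$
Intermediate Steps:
$43 \cdot 19 + \left(6 - 2\right) = 817 + \left(6 - 2\right) = 817 + 4 = 821$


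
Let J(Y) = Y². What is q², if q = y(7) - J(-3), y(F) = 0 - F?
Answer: 256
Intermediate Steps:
y(F) = -F
q = -16 (q = -1*7 - 1*(-3)² = -7 - 1*9 = -7 - 9 = -16)
q² = (-16)² = 256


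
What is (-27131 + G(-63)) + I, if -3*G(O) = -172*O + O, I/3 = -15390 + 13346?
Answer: -36854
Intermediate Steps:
I = -6132 (I = 3*(-15390 + 13346) = 3*(-2044) = -6132)
G(O) = 57*O (G(O) = -(-172*O + O)/3 = -(-57)*O = 57*O)
(-27131 + G(-63)) + I = (-27131 + 57*(-63)) - 6132 = (-27131 - 3591) - 6132 = -30722 - 6132 = -36854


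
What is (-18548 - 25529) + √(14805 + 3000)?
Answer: -44077 + √17805 ≈ -43944.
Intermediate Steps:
(-18548 - 25529) + √(14805 + 3000) = -44077 + √17805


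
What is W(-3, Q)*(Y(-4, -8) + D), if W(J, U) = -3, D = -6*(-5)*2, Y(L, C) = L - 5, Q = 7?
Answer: -153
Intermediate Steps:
Y(L, C) = -5 + L
D = 60 (D = 30*2 = 60)
W(-3, Q)*(Y(-4, -8) + D) = -3*((-5 - 4) + 60) = -3*(-9 + 60) = -3*51 = -153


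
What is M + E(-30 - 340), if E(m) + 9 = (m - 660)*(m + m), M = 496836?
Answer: 1259027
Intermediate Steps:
E(m) = -9 + 2*m*(-660 + m) (E(m) = -9 + (m - 660)*(m + m) = -9 + (-660 + m)*(2*m) = -9 + 2*m*(-660 + m))
M + E(-30 - 340) = 496836 + (-9 - 1320*(-30 - 340) + 2*(-30 - 340)²) = 496836 + (-9 - 1320*(-370) + 2*(-370)²) = 496836 + (-9 + 488400 + 2*136900) = 496836 + (-9 + 488400 + 273800) = 496836 + 762191 = 1259027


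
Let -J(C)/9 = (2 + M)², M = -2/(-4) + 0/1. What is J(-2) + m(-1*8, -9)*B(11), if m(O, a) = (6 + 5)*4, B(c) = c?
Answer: 1711/4 ≈ 427.75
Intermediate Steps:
M = ½ (M = -2*(-¼) + 0*1 = ½ + 0 = ½ ≈ 0.50000)
m(O, a) = 44 (m(O, a) = 11*4 = 44)
J(C) = -225/4 (J(C) = -9*(2 + ½)² = -9*(5/2)² = -9*25/4 = -225/4)
J(-2) + m(-1*8, -9)*B(11) = -225/4 + 44*11 = -225/4 + 484 = 1711/4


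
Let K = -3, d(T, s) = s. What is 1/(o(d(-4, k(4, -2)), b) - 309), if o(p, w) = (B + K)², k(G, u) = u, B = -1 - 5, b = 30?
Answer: -1/228 ≈ -0.0043860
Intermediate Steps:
B = -6
o(p, w) = 81 (o(p, w) = (-6 - 3)² = (-9)² = 81)
1/(o(d(-4, k(4, -2)), b) - 309) = 1/(81 - 309) = 1/(-228) = -1/228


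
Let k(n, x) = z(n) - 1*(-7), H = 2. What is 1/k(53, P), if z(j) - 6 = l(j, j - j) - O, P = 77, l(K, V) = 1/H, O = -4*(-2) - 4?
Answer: 2/19 ≈ 0.10526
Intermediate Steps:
O = 4 (O = 8 - 4 = 4)
l(K, V) = 1/2
z(j) = 5/2 (z(j) = 6 + (1/2 - 1*4) = 6 + (1/2 - 4) = 6 - 7/2 = 5/2)
k(n, x) = 19/2 (k(n, x) = 5/2 - 1*(-7) = 5/2 + 7 = 19/2)
1/k(53, P) = 1/(19/2) = 2/19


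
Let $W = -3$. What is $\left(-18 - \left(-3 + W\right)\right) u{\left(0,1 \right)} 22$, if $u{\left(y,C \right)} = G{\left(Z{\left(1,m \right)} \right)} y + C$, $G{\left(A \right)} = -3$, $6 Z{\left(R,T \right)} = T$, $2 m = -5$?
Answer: $-264$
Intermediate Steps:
$m = - \frac{5}{2}$ ($m = \frac{1}{2} \left(-5\right) = - \frac{5}{2} \approx -2.5$)
$Z{\left(R,T \right)} = \frac{T}{6}$
$u{\left(y,C \right)} = C - 3 y$ ($u{\left(y,C \right)} = - 3 y + C = C - 3 y$)
$\left(-18 - \left(-3 + W\right)\right) u{\left(0,1 \right)} 22 = \left(-18 + \left(3 - -3\right)\right) \left(1 - 0\right) 22 = \left(-18 + \left(3 + 3\right)\right) \left(1 + 0\right) 22 = \left(-18 + 6\right) 1 \cdot 22 = \left(-12\right) 1 \cdot 22 = \left(-12\right) 22 = -264$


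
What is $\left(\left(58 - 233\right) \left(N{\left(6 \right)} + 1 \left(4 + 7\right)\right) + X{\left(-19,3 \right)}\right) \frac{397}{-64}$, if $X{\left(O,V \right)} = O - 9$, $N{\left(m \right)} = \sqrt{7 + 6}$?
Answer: $\frac{775341}{64} + \frac{69475 \sqrt{13}}{64} \approx 16029.0$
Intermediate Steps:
$N{\left(m \right)} = \sqrt{13}$
$X{\left(O,V \right)} = -9 + O$
$\left(\left(58 - 233\right) \left(N{\left(6 \right)} + 1 \left(4 + 7\right)\right) + X{\left(-19,3 \right)}\right) \frac{397}{-64} = \left(\left(58 - 233\right) \left(\sqrt{13} + 1 \left(4 + 7\right)\right) - 28\right) \frac{397}{-64} = \left(- 175 \left(\sqrt{13} + 1 \cdot 11\right) - 28\right) 397 \left(- \frac{1}{64}\right) = \left(- 175 \left(\sqrt{13} + 11\right) - 28\right) \left(- \frac{397}{64}\right) = \left(- 175 \left(11 + \sqrt{13}\right) - 28\right) \left(- \frac{397}{64}\right) = \left(\left(-1925 - 175 \sqrt{13}\right) - 28\right) \left(- \frac{397}{64}\right) = \left(-1953 - 175 \sqrt{13}\right) \left(- \frac{397}{64}\right) = \frac{775341}{64} + \frac{69475 \sqrt{13}}{64}$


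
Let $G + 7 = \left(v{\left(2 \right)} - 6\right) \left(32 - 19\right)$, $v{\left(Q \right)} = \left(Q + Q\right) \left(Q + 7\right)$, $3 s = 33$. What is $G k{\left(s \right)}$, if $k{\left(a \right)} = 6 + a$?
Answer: $6511$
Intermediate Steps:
$s = 11$ ($s = \frac{1}{3} \cdot 33 = 11$)
$v{\left(Q \right)} = 2 Q \left(7 + Q\right)$
$G = 383$ ($G = -7 + \left(2 \cdot 2 \left(7 + 2\right) - 6\right) \left(32 - 19\right) = -7 + \left(2 \cdot 2 \cdot 9 - 6\right) 13 = -7 + \left(36 - 6\right) 13 = -7 + 30 \cdot 13 = -7 + 390 = 383$)
$G k{\left(s \right)} = 383 \left(6 + 11\right) = 383 \cdot 17 = 6511$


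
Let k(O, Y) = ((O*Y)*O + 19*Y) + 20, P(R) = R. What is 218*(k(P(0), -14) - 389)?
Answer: -138430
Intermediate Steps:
k(O, Y) = 20 + 19*Y + Y*O**2 (k(O, Y) = (Y*O**2 + 19*Y) + 20 = (19*Y + Y*O**2) + 20 = 20 + 19*Y + Y*O**2)
218*(k(P(0), -14) - 389) = 218*((20 + 19*(-14) - 14*0**2) - 389) = 218*((20 - 266 - 14*0) - 389) = 218*((20 - 266 + 0) - 389) = 218*(-246 - 389) = 218*(-635) = -138430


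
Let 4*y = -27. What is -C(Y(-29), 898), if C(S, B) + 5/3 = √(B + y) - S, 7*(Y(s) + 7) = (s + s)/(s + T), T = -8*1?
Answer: -3970/777 - √3565/2 ≈ -34.963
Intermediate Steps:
y = -27/4 (y = (¼)*(-27) = -27/4 ≈ -6.7500)
T = -8
Y(s) = -7 + 2*s/(7*(-8 + s)) (Y(s) = -7 + ((s + s)/(s - 8))/7 = -7 + ((2*s)/(-8 + s))/7 = -7 + (2*s/(-8 + s))/7 = -7 + 2*s/(7*(-8 + s)))
C(S, B) = -5/3 + √(-27/4 + B) - S (C(S, B) = -5/3 + (√(B - 27/4) - S) = -5/3 + (√(-27/4 + B) - S) = -5/3 + √(-27/4 + B) - S)
-C(Y(-29), 898) = -(-5/3 + √(-27 + 4*898)/2 - (392 - 47*(-29))/(7*(-8 - 29))) = -(-5/3 + √(-27 + 3592)/2 - (392 + 1363)/(7*(-37))) = -(-5/3 + √3565/2 - (-1)*1755/(7*37)) = -(-5/3 + √3565/2 - 1*(-1755/259)) = -(-5/3 + √3565/2 + 1755/259) = -(3970/777 + √3565/2) = -3970/777 - √3565/2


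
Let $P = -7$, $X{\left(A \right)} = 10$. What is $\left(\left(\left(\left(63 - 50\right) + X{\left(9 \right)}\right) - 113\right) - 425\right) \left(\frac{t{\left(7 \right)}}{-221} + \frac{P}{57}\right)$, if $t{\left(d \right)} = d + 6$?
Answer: $\frac{90640}{969} \approx 93.54$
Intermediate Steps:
$t{\left(d \right)} = 6 + d$
$\left(\left(\left(\left(63 - 50\right) + X{\left(9 \right)}\right) - 113\right) - 425\right) \left(\frac{t{\left(7 \right)}}{-221} + \frac{P}{57}\right) = \left(\left(\left(\left(63 - 50\right) + 10\right) - 113\right) - 425\right) \left(\frac{6 + 7}{-221} - \frac{7}{57}\right) = \left(\left(\left(13 + 10\right) - 113\right) - 425\right) \left(13 \left(- \frac{1}{221}\right) - \frac{7}{57}\right) = \left(\left(23 - 113\right) - 425\right) \left(- \frac{1}{17} - \frac{7}{57}\right) = \left(-90 - 425\right) \left(- \frac{176}{969}\right) = \left(-515\right) \left(- \frac{176}{969}\right) = \frac{90640}{969}$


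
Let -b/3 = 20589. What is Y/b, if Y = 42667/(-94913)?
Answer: 42667/5862491271 ≈ 7.2780e-6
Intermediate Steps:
b = -61767 (b = -3*20589 = -61767)
Y = -42667/94913 (Y = 42667*(-1/94913) = -42667/94913 ≈ -0.44954)
Y/b = -42667/94913/(-61767) = -42667/94913*(-1/61767) = 42667/5862491271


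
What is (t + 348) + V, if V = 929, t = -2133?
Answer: -856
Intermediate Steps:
(t + 348) + V = (-2133 + 348) + 929 = -1785 + 929 = -856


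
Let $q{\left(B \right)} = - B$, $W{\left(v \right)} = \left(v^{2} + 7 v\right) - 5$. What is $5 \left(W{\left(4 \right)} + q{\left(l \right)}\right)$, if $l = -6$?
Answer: $225$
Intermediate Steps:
$W{\left(v \right)} = -5 + v^{2} + 7 v$
$5 \left(W{\left(4 \right)} + q{\left(l \right)}\right) = 5 \left(\left(-5 + 4^{2} + 7 \cdot 4\right) - -6\right) = 5 \left(\left(-5 + 16 + 28\right) + 6\right) = 5 \left(39 + 6\right) = 5 \cdot 45 = 225$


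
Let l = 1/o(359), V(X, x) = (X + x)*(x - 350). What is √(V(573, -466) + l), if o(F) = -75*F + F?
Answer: I*√61620649733638/26566 ≈ 295.49*I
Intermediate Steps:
V(X, x) = (-350 + x)*(X + x) (V(X, x) = (X + x)*(-350 + x) = (-350 + x)*(X + x))
o(F) = -74*F
l = -1/26566 (l = 1/(-74*359) = 1/(-26566) = -1/26566 ≈ -3.7642e-5)
√(V(573, -466) + l) = √(((-466)² - 350*573 - 350*(-466) + 573*(-466)) - 1/26566) = √((217156 - 200550 + 163100 - 267018) - 1/26566) = √(-87312 - 1/26566) = √(-2319530593/26566) = I*√61620649733638/26566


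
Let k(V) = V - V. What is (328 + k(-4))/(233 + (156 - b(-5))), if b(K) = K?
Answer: 164/197 ≈ 0.83249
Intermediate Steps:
k(V) = 0
(328 + k(-4))/(233 + (156 - b(-5))) = (328 + 0)/(233 + (156 - 1*(-5))) = 328/(233 + (156 + 5)) = 328/(233 + 161) = 328/394 = 328*(1/394) = 164/197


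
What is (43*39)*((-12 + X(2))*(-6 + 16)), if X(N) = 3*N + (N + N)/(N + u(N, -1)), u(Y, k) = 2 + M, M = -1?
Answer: -78260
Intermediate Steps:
u(Y, k) = 1 (u(Y, k) = 2 - 1 = 1)
X(N) = 3*N + 2*N/(1 + N) (X(N) = 3*N + (N + N)/(N + 1) = 3*N + (2*N)/(1 + N) = 3*N + 2*N/(1 + N))
(43*39)*((-12 + X(2))*(-6 + 16)) = (43*39)*((-12 + 2*(5 + 3*2)/(1 + 2))*(-6 + 16)) = 1677*((-12 + 2*(5 + 6)/3)*10) = 1677*((-12 + 2*(1/3)*11)*10) = 1677*((-12 + 22/3)*10) = 1677*(-14/3*10) = 1677*(-140/3) = -78260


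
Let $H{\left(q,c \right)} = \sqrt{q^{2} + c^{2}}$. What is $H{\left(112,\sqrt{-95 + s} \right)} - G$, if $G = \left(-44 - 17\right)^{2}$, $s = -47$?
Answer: $-3721 + 3 \sqrt{1378} \approx -3609.6$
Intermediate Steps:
$H{\left(q,c \right)} = \sqrt{c^{2} + q^{2}}$
$G = 3721$ ($G = \left(-61\right)^{2} = 3721$)
$H{\left(112,\sqrt{-95 + s} \right)} - G = \sqrt{\left(\sqrt{-95 - 47}\right)^{2} + 112^{2}} - 3721 = \sqrt{\left(\sqrt{-142}\right)^{2} + 12544} - 3721 = \sqrt{\left(i \sqrt{142}\right)^{2} + 12544} - 3721 = \sqrt{-142 + 12544} - 3721 = \sqrt{12402} - 3721 = 3 \sqrt{1378} - 3721 = -3721 + 3 \sqrt{1378}$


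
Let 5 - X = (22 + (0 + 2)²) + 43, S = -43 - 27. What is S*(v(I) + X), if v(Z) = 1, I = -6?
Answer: 4410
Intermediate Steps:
S = -70
X = -64 (X = 5 - ((22 + (0 + 2)²) + 43) = 5 - ((22 + 2²) + 43) = 5 - ((22 + 4) + 43) = 5 - (26 + 43) = 5 - 1*69 = 5 - 69 = -64)
S*(v(I) + X) = -70*(1 - 64) = -70*(-63) = 4410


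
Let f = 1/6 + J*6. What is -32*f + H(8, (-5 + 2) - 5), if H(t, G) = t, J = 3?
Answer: -1720/3 ≈ -573.33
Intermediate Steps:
f = 109/6 (f = 1/6 + 3*6 = 1*(1/6) + 18 = 1/6 + 18 = 109/6 ≈ 18.167)
-32*f + H(8, (-5 + 2) - 5) = -32*109/6 + 8 = -1744/3 + 8 = -1720/3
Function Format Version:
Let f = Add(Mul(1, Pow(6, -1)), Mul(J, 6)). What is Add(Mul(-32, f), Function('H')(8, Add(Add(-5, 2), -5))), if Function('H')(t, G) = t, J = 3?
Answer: Rational(-1720, 3) ≈ -573.33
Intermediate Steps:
f = Rational(109, 6) (f = Add(Mul(1, Pow(6, -1)), Mul(3, 6)) = Add(Mul(1, Rational(1, 6)), 18) = Add(Rational(1, 6), 18) = Rational(109, 6) ≈ 18.167)
Add(Mul(-32, f), Function('H')(8, Add(Add(-5, 2), -5))) = Add(Mul(-32, Rational(109, 6)), 8) = Add(Rational(-1744, 3), 8) = Rational(-1720, 3)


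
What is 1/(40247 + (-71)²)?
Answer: 1/45288 ≈ 2.2081e-5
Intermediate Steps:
1/(40247 + (-71)²) = 1/(40247 + 5041) = 1/45288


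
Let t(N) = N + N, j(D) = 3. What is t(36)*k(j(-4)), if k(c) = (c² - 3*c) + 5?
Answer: 360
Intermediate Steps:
t(N) = 2*N
k(c) = 5 + c² - 3*c
t(36)*k(j(-4)) = (2*36)*(5 + 3² - 3*3) = 72*(5 + 9 - 9) = 72*5 = 360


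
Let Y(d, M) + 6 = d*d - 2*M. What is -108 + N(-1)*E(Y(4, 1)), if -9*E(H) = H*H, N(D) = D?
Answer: -908/9 ≈ -100.89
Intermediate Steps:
Y(d, M) = -6 + d² - 2*M (Y(d, M) = -6 + (d*d - 2*M) = -6 + (d² - 2*M) = -6 + d² - 2*M)
E(H) = -H²/9 (E(H) = -H*H/9 = -H²/9)
-108 + N(-1)*E(Y(4, 1)) = -108 - (-1)*(-6 + 4² - 2*1)²/9 = -108 - (-1)*(-6 + 16 - 2)²/9 = -108 - (-1)*8²/9 = -108 - (-1)*64/9 = -108 - 1*(-64/9) = -108 + 64/9 = -908/9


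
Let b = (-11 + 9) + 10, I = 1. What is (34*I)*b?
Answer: 272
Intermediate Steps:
b = 8 (b = -2 + 10 = 8)
(34*I)*b = (34*1)*8 = 34*8 = 272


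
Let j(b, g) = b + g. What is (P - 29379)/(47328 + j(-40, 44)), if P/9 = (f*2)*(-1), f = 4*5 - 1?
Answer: -29721/47332 ≈ -0.62793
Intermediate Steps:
f = 19 (f = 20 - 1 = 19)
P = -342 (P = 9*((19*2)*(-1)) = 9*(38*(-1)) = 9*(-38) = -342)
(P - 29379)/(47328 + j(-40, 44)) = (-342 - 29379)/(47328 + (-40 + 44)) = -29721/(47328 + 4) = -29721/47332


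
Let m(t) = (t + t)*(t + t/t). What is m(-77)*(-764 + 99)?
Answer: -7783160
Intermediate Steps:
m(t) = 2*t*(1 + t) (m(t) = (2*t)*(t + 1) = (2*t)*(1 + t) = 2*t*(1 + t))
m(-77)*(-764 + 99) = (2*(-77)*(1 - 77))*(-764 + 99) = (2*(-77)*(-76))*(-665) = 11704*(-665) = -7783160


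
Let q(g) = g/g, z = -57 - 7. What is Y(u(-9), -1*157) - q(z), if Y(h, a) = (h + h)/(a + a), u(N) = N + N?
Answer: -139/157 ≈ -0.88535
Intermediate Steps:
z = -64
q(g) = 1
u(N) = 2*N
Y(h, a) = h/a (Y(h, a) = (2*h)/((2*a)) = (2*h)*(1/(2*a)) = h/a)
Y(u(-9), -1*157) - q(z) = (2*(-9))/((-1*157)) - 1*1 = -18/(-157) - 1 = -18*(-1/157) - 1 = 18/157 - 1 = -139/157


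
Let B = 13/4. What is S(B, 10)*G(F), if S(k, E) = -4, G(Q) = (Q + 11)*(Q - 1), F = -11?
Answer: 0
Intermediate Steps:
G(Q) = (-1 + Q)*(11 + Q) (G(Q) = (11 + Q)*(-1 + Q) = (-1 + Q)*(11 + Q))
B = 13/4 (B = 13*(¼) = 13/4 ≈ 3.2500)
S(B, 10)*G(F) = -4*(-11 + (-11)² + 10*(-11)) = -4*(-11 + 121 - 110) = -4*0 = 0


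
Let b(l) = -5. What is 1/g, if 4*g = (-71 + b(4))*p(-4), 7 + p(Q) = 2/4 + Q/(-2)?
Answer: 2/171 ≈ 0.011696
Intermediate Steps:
p(Q) = -13/2 - Q/2 (p(Q) = -7 + (2/4 + Q/(-2)) = -7 + (2*(¼) + Q*(-½)) = -7 + (½ - Q/2) = -13/2 - Q/2)
g = 171/2 (g = ((-71 - 5)*(-13/2 - ½*(-4)))/4 = (-76*(-13/2 + 2))/4 = (-76*(-9/2))/4 = (¼)*342 = 171/2 ≈ 85.500)
1/g = 1/(171/2) = 2/171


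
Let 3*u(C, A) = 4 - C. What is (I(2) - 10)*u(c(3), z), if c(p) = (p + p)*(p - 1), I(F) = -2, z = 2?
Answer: 32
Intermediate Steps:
c(p) = 2*p*(-1 + p) (c(p) = (2*p)*(-1 + p) = 2*p*(-1 + p))
u(C, A) = 4/3 - C/3 (u(C, A) = (4 - C)/3 = 4/3 - C/3)
(I(2) - 10)*u(c(3), z) = (-2 - 10)*(4/3 - 2*3*(-1 + 3)/3) = -12*(4/3 - 2*3*2/3) = -12*(4/3 - ⅓*12) = -12*(4/3 - 4) = -12*(-8/3) = 32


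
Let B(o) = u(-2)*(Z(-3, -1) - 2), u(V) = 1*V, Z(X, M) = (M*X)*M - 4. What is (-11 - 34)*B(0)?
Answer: -810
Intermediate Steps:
Z(X, M) = -4 + X*M**2 (Z(X, M) = X*M**2 - 4 = -4 + X*M**2)
u(V) = V
B(o) = 18 (B(o) = -2*((-4 - 3*(-1)**2) - 2) = -2*((-4 - 3*1) - 2) = -2*((-4 - 3) - 2) = -2*(-7 - 2) = -2*(-9) = 18)
(-11 - 34)*B(0) = (-11 - 34)*18 = -45*18 = -810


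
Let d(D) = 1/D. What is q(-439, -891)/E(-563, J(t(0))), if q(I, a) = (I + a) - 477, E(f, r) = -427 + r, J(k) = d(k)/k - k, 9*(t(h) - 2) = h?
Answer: 7228/1715 ≈ 4.2146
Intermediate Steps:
t(h) = 2 + h/9
J(k) = k⁻² - k (J(k) = 1/(k*k) - k = k⁻² - k)
q(I, a) = -477 + I + a
q(-439, -891)/E(-563, J(t(0))) = (-477 - 439 - 891)/(-427 + ((2 + (⅑)*0)⁻² - (2 + (⅑)*0))) = -1807/(-427 + ((2 + 0)⁻² - (2 + 0))) = -1807/(-427 + (2⁻² - 1*2)) = -1807/(-427 + (¼ - 2)) = -1807/(-427 - 7/4) = -1807/(-1715/4) = -1807*(-4/1715) = 7228/1715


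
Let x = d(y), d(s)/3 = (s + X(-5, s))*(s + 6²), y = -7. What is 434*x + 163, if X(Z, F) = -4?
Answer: -415175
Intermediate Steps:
d(s) = 3*(-4 + s)*(36 + s) (d(s) = 3*((s - 4)*(s + 6²)) = 3*((-4 + s)*(s + 36)) = 3*((-4 + s)*(36 + s)) = 3*(-4 + s)*(36 + s))
x = -957 (x = -432 + 3*(-7)² + 96*(-7) = -432 + 3*49 - 672 = -432 + 147 - 672 = -957)
434*x + 163 = 434*(-957) + 163 = -415338 + 163 = -415175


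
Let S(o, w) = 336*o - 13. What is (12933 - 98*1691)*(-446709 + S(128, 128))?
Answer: 61681443490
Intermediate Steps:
S(o, w) = -13 + 336*o
(12933 - 98*1691)*(-446709 + S(128, 128)) = (12933 - 98*1691)*(-446709 + (-13 + 336*128)) = (12933 - 165718)*(-446709 + (-13 + 43008)) = -152785*(-446709 + 42995) = -152785*(-403714) = 61681443490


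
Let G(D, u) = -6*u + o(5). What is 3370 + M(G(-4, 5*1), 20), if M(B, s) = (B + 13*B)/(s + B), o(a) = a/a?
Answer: 30736/9 ≈ 3415.1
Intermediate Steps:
o(a) = 1
G(D, u) = 1 - 6*u (G(D, u) = -6*u + 1 = 1 - 6*u)
M(B, s) = 14*B/(B + s) (M(B, s) = (14*B)/(B + s) = 14*B/(B + s))
3370 + M(G(-4, 5*1), 20) = 3370 + 14*(1 - 30)/((1 - 30) + 20) = 3370 + 14*(-29)/(-29 + 20) = 3370 + 14*(-29)/(-9) = 3370 + 14*(-29)*(-1/9) = 3370 + 406/9 = 30736/9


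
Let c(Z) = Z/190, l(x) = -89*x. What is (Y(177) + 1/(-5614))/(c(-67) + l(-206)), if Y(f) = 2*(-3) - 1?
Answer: -3733405/9777884151 ≈ -0.00038182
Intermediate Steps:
Y(f) = -7 (Y(f) = -6 - 1 = -7)
c(Z) = Z/190 (c(Z) = Z*(1/190) = Z/190)
(Y(177) + 1/(-5614))/(c(-67) + l(-206)) = (-7 + 1/(-5614))/((1/190)*(-67) - 89*(-206)) = (-7 - 1/5614)/(-67/190 + 18334) = -39299/(5614*3483393/190) = -39299/5614*190/3483393 = -3733405/9777884151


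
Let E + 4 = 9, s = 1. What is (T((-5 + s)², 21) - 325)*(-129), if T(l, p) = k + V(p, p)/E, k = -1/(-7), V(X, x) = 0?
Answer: 293346/7 ≈ 41907.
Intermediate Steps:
E = 5 (E = -4 + 9 = 5)
k = ⅐ (k = -1*(-⅐) = ⅐ ≈ 0.14286)
T(l, p) = ⅐ (T(l, p) = ⅐ + 0/5 = ⅐ + 0*(⅕) = ⅐ + 0 = ⅐)
(T((-5 + s)², 21) - 325)*(-129) = (⅐ - 325)*(-129) = -2274/7*(-129) = 293346/7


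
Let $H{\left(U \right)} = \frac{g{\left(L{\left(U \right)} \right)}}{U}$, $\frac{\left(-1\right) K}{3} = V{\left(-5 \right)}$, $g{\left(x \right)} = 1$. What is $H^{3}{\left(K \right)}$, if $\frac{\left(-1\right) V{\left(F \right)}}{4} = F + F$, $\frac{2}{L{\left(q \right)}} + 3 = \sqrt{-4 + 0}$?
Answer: $- \frac{1}{1728000} \approx -5.787 \cdot 10^{-7}$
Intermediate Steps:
$L{\left(q \right)} = \frac{2 \left(-3 - 2 i\right)}{13}$ ($L{\left(q \right)} = \frac{2}{-3 + \sqrt{-4 + 0}} = \frac{2}{-3 + \sqrt{-4}} = \frac{2}{-3 + 2 i} = 2 \frac{-3 - 2 i}{13} = \frac{2 \left(-3 - 2 i\right)}{13}$)
$V{\left(F \right)} = - 8 F$ ($V{\left(F \right)} = - 4 \left(F + F\right) = - 4 \cdot 2 F = - 8 F$)
$K = -120$ ($K = - 3 \left(\left(-8\right) \left(-5\right)\right) = \left(-3\right) 40 = -120$)
$H{\left(U \right)} = \frac{1}{U}$ ($H{\left(U \right)} = 1 \frac{1}{U} = \frac{1}{U}$)
$H^{3}{\left(K \right)} = \left(\frac{1}{-120}\right)^{3} = \left(- \frac{1}{120}\right)^{3} = - \frac{1}{1728000}$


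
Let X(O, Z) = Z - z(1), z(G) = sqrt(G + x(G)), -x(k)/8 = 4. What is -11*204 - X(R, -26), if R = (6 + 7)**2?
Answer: -2218 + I*sqrt(31) ≈ -2218.0 + 5.5678*I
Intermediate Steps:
x(k) = -32 (x(k) = -8*4 = -32)
R = 169 (R = 13**2 = 169)
z(G) = sqrt(-32 + G) (z(G) = sqrt(G - 32) = sqrt(-32 + G))
X(O, Z) = Z - I*sqrt(31) (X(O, Z) = Z - sqrt(-32 + 1) = Z - sqrt(-31) = Z - I*sqrt(31))
-11*204 - X(R, -26) = -11*204 - (-26 - I*sqrt(31)) = -2244 + (26 + I*sqrt(31)) = -2218 + I*sqrt(31)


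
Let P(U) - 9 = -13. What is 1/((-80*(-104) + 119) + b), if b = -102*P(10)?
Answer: 1/8847 ≈ 0.00011303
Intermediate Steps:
P(U) = -4 (P(U) = 9 - 13 = -4)
b = 408 (b = -102*(-4) = 408)
1/((-80*(-104) + 119) + b) = 1/((-80*(-104) + 119) + 408) = 1/((8320 + 119) + 408) = 1/(8439 + 408) = 1/8847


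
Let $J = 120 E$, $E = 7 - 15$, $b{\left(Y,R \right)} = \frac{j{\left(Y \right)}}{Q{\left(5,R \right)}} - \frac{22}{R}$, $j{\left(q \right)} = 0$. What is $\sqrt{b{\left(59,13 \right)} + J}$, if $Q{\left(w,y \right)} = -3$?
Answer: $\frac{i \sqrt{162526}}{13} \approx 31.011 i$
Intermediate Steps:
$b{\left(Y,R \right)} = - \frac{22}{R}$ ($b{\left(Y,R \right)} = \frac{0}{-3} - \frac{22}{R} = 0 \left(- \frac{1}{3}\right) - \frac{22}{R} = 0 - \frac{22}{R} = - \frac{22}{R}$)
$E = -8$ ($E = 7 - 15 = -8$)
$J = -960$ ($J = 120 \left(-8\right) = -960$)
$\sqrt{b{\left(59,13 \right)} + J} = \sqrt{- \frac{22}{13} - 960} = \sqrt{- \frac{12502}{13}} = \frac{i \sqrt{162526}}{13}$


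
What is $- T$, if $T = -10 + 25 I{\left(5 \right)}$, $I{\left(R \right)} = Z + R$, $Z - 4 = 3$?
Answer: $-290$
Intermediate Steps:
$Z = 7$ ($Z = 4 + 3 = 7$)
$I{\left(R \right)} = 7 + R$
$T = 290$ ($T = -10 + 25 \left(7 + 5\right) = -10 + 25 \cdot 12 = -10 + 300 = 290$)
$- T = \left(-1\right) 290 = -290$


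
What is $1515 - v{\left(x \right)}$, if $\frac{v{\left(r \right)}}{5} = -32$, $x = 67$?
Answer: $1675$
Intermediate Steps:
$v{\left(r \right)} = -160$ ($v{\left(r \right)} = 5 \left(-32\right) = -160$)
$1515 - v{\left(x \right)} = 1515 - -160 = 1515 + 160 = 1675$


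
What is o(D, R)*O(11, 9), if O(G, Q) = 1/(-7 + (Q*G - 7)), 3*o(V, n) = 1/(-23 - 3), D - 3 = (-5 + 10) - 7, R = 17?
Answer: -1/6630 ≈ -0.00015083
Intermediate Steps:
D = 1 (D = 3 + ((-5 + 10) - 7) = 3 + (5 - 7) = 3 - 2 = 1)
o(V, n) = -1/78 (o(V, n) = 1/(3*(-23 - 3)) = (⅓)/(-26) = (⅓)*(-1/26) = -1/78)
O(G, Q) = 1/(-14 + G*Q) (O(G, Q) = 1/(-7 + (G*Q - 7)) = 1/(-7 + (-7 + G*Q)) = 1/(-14 + G*Q))
o(D, R)*O(11, 9) = -1/(78*(-14 + 11*9)) = -1/(78*(-14 + 99)) = -1/78/85 = -1/78*1/85 = -1/6630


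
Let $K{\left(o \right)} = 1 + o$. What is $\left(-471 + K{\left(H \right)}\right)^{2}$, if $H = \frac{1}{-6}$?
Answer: $\frac{7958041}{36} \approx 2.2106 \cdot 10^{5}$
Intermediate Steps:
$H = - \frac{1}{6} \approx -0.16667$
$\left(-471 + K{\left(H \right)}\right)^{2} = \left(-471 + \left(1 - \frac{1}{6}\right)\right)^{2} = \left(-471 + \frac{5}{6}\right)^{2} = \left(- \frac{2821}{6}\right)^{2} = \frac{7958041}{36}$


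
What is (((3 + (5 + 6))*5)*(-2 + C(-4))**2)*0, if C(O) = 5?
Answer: 0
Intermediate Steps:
(((3 + (5 + 6))*5)*(-2 + C(-4))**2)*0 = (((3 + (5 + 6))*5)*(-2 + 5)**2)*0 = (((3 + 11)*5)*3**2)*0 = ((14*5)*9)*0 = (70*9)*0 = 630*0 = 0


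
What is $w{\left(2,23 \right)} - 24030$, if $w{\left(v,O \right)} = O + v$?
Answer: $-24005$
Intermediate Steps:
$w{\left(2,23 \right)} - 24030 = \left(23 + 2\right) - 24030 = 25 - 24030 = -24005$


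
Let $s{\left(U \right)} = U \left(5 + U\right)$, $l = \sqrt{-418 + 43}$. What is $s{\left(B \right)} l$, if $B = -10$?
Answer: $250 i \sqrt{15} \approx 968.25 i$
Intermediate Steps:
$l = 5 i \sqrt{15}$ ($l = \sqrt{-375} = 5 i \sqrt{15} \approx 19.365 i$)
$s{\left(B \right)} l = - 10 \left(5 - 10\right) 5 i \sqrt{15} = \left(-10\right) \left(-5\right) 5 i \sqrt{15} = 50 \cdot 5 i \sqrt{15} = 250 i \sqrt{15}$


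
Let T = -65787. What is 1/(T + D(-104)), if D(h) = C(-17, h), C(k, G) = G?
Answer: -1/65891 ≈ -1.5177e-5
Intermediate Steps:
D(h) = h
1/(T + D(-104)) = 1/(-65787 - 104) = 1/(-65891) = -1/65891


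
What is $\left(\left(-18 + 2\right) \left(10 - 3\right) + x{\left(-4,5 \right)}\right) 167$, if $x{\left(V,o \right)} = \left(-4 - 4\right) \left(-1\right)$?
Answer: $-17368$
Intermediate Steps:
$x{\left(V,o \right)} = 8$ ($x{\left(V,o \right)} = \left(-8\right) \left(-1\right) = 8$)
$\left(\left(-18 + 2\right) \left(10 - 3\right) + x{\left(-4,5 \right)}\right) 167 = \left(\left(-18 + 2\right) \left(10 - 3\right) + 8\right) 167 = \left(\left(-16\right) 7 + 8\right) 167 = \left(-112 + 8\right) 167 = \left(-104\right) 167 = -17368$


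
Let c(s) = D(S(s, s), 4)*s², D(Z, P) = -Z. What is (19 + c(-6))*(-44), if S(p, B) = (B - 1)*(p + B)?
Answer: 132220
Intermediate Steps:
S(p, B) = (-1 + B)*(B + p)
c(s) = s²*(-2*s² + 2*s) (c(s) = (-(s² - s - s + s*s))*s² = (-(s² - s - s + s²))*s² = (-(-2*s + 2*s²))*s² = (-2*s² + 2*s)*s² = s²*(-2*s² + 2*s))
(19 + c(-6))*(-44) = (19 + 2*(-6)³*(1 - 1*(-6)))*(-44) = (19 + 2*(-216)*(1 + 6))*(-44) = (19 + 2*(-216)*7)*(-44) = (19 - 3024)*(-44) = -3005*(-44) = 132220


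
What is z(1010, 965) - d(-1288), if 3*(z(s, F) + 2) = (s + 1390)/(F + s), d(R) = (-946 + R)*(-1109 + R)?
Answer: -423037068/79 ≈ -5.3549e+6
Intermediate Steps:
d(R) = (-1109 + R)*(-946 + R)
z(s, F) = -2 + (1390 + s)/(3*(F + s)) (z(s, F) = -2 + ((s + 1390)/(F + s))/3 = -2 + ((1390 + s)/(F + s))/3 = -2 + (1390 + s)/(3*(F + s)))
z(1010, 965) - d(-1288) = (1390 - 6*965 - 5*1010)/(3*(965 + 1010)) - (1049114 + (-1288)² - 2055*(-1288)) = (⅓)*(1390 - 5790 - 5050)/1975 - (1049114 + 1658944 + 2646840) = (⅓)*(1/1975)*(-9450) - 1*5354898 = -126/79 - 5354898 = -423037068/79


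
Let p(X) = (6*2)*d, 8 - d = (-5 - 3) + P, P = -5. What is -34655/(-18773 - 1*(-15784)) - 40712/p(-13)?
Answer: -4034111/26901 ≈ -149.96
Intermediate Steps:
d = 21 (d = 8 - ((-5 - 3) - 5) = 8 - (-8 - 5) = 8 - 1*(-13) = 8 + 13 = 21)
p(X) = 252 (p(X) = (6*2)*21 = 12*21 = 252)
-34655/(-18773 - 1*(-15784)) - 40712/p(-13) = -34655/(-18773 - 1*(-15784)) - 40712/252 = -34655/(-18773 + 15784) - 40712*1/252 = -34655/(-2989) - 1454/9 = -34655*(-1/2989) - 1454/9 = 34655/2989 - 1454/9 = -4034111/26901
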